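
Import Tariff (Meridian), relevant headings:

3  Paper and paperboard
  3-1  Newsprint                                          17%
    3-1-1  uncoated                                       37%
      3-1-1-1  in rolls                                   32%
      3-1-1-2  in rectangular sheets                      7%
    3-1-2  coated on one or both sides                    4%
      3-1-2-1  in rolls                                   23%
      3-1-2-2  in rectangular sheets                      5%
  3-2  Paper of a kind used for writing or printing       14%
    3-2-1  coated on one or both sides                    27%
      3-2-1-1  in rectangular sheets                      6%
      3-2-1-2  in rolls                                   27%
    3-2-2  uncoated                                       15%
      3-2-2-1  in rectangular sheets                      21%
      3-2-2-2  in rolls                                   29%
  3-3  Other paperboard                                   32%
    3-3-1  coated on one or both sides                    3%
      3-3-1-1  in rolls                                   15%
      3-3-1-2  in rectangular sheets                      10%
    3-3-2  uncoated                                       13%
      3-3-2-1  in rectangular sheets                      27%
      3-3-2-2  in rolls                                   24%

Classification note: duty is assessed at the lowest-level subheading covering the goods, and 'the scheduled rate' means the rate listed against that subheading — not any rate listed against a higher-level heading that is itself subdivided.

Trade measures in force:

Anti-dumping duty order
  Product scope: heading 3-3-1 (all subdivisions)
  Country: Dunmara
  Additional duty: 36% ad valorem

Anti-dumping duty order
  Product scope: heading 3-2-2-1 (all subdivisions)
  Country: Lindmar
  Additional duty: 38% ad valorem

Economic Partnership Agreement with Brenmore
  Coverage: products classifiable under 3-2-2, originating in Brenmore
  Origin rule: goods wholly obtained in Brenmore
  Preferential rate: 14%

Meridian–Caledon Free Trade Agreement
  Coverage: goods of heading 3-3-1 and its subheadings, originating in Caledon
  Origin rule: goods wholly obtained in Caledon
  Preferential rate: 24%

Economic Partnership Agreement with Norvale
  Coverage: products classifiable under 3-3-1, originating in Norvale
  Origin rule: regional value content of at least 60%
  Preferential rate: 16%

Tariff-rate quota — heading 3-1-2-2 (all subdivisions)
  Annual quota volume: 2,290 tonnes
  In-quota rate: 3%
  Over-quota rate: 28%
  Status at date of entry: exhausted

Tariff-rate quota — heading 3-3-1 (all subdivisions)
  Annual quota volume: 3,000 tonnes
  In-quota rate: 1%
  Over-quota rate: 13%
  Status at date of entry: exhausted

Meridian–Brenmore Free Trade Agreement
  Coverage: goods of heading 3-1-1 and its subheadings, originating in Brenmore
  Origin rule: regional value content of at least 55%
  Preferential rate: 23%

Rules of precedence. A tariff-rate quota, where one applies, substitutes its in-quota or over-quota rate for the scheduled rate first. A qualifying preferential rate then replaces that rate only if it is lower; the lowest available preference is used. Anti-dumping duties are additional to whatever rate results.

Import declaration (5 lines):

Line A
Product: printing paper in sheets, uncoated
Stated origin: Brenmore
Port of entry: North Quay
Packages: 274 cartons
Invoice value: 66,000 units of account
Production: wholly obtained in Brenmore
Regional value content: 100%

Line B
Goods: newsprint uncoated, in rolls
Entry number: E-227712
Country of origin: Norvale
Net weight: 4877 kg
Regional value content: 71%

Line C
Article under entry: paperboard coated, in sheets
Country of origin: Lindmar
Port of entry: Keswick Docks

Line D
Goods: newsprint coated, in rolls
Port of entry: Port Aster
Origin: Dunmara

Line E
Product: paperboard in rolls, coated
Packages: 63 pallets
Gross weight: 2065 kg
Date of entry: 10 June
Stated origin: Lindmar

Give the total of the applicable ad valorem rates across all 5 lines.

95%

Line A: printing paper → 3-2; uncoated → 3-2-2; in sheets → 3-2-2-1. Scheduled 21%. Brenmore agreement on 3-2-2: wholly obtained → 14% available; Brenmore agreement on 3-1-1: 3-2-2-1 not covered; preferential 14%. → 14%.
Line B: newsprint → 3-1; uncoated → 3-1-1; in rolls → 3-1-1-1. Scheduled 32%. Norvale agreement on 3-3-1: 3-1-1-1 not covered. → 32%.
Line C: paperboard → 3-3; coated → 3-3-1; in sheets → 3-3-1-2. Scheduled 10%. quota on 3-3-1 exhausted → over-quota 13%. → 13%.
Line D: newsprint → 3-1; coated → 3-1-2; in rolls → 3-1-2-1. Scheduled 23%. No special measure applies. → 23%.
Line E: paperboard → 3-3; coated → 3-3-1; in rolls → 3-3-1-1. Scheduled 15%. quota on 3-3-1 exhausted → over-quota 13%. → 13%.
Sum: 14% + 32% + 13% + 23% + 13% = 95%.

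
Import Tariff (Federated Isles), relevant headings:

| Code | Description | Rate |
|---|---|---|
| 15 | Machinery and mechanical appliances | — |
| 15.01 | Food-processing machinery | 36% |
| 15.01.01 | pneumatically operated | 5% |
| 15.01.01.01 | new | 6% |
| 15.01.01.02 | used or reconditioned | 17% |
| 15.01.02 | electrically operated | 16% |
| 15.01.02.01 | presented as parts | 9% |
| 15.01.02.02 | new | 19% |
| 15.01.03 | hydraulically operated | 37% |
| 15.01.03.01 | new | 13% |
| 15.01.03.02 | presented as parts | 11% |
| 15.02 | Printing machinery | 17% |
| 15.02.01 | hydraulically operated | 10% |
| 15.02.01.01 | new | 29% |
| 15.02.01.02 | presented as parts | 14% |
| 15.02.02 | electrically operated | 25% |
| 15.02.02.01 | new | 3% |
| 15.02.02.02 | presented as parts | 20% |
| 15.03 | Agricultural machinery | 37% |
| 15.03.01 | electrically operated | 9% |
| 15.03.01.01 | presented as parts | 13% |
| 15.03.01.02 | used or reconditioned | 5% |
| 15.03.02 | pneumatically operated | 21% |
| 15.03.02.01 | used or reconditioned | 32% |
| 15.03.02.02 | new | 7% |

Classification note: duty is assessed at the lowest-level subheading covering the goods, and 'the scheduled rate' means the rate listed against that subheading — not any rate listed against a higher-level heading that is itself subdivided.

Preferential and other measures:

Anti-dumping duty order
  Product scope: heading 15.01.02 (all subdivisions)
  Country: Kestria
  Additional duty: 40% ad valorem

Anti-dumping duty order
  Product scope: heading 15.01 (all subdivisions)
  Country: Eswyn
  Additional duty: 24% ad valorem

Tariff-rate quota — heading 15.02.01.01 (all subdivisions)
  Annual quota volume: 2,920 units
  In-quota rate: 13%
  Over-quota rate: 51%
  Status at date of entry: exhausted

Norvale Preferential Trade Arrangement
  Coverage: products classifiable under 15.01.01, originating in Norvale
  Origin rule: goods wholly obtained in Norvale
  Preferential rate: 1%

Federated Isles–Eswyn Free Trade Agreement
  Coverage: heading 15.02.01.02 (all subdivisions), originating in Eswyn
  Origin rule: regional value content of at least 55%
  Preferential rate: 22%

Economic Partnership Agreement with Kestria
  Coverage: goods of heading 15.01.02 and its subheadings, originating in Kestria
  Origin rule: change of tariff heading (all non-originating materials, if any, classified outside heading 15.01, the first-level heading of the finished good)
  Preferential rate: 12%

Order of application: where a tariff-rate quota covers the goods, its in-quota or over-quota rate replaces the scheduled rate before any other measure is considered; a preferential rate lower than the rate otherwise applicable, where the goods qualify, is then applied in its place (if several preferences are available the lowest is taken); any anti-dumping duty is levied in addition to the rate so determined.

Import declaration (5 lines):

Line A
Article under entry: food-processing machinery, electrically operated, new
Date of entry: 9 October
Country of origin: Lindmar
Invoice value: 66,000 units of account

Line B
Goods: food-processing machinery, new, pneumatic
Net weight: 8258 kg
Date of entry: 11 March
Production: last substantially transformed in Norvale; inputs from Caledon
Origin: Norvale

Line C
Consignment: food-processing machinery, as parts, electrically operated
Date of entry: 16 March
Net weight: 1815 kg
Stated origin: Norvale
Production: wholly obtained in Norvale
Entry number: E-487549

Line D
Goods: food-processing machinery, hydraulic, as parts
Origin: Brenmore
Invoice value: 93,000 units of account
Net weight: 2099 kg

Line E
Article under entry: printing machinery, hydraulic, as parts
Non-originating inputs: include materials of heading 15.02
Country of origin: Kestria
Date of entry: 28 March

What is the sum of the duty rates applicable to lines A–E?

Line A: food-processing → 15.01; electrically operated → 15.01.02; new → 15.01.02.02. Scheduled 19%. No special measure applies. → 19%.
Line B: food-processing → 15.01; pneumatic → 15.01.01; new → 15.01.01.01. Scheduled 6%. Norvale agreement on 15.01.01: not wholly obtained. → 6%.
Line C: food-processing → 15.01; electrically operated → 15.01.02; as parts → 15.01.02.01. Scheduled 9%. Norvale agreement on 15.01.01: 15.01.02.01 not covered. → 9%.
Line D: food-processing → 15.01; hydraulic → 15.01.03; as parts → 15.01.03.02. Scheduled 11%. No special measure applies. → 11%.
Line E: printing → 15.02; hydraulic → 15.02.01; as parts → 15.02.01.02. Scheduled 14%. Kestria agreement on 15.01.02: 15.02.01.02 not covered. → 14%.
Sum: 19% + 6% + 9% + 11% + 14% = 59%.

59%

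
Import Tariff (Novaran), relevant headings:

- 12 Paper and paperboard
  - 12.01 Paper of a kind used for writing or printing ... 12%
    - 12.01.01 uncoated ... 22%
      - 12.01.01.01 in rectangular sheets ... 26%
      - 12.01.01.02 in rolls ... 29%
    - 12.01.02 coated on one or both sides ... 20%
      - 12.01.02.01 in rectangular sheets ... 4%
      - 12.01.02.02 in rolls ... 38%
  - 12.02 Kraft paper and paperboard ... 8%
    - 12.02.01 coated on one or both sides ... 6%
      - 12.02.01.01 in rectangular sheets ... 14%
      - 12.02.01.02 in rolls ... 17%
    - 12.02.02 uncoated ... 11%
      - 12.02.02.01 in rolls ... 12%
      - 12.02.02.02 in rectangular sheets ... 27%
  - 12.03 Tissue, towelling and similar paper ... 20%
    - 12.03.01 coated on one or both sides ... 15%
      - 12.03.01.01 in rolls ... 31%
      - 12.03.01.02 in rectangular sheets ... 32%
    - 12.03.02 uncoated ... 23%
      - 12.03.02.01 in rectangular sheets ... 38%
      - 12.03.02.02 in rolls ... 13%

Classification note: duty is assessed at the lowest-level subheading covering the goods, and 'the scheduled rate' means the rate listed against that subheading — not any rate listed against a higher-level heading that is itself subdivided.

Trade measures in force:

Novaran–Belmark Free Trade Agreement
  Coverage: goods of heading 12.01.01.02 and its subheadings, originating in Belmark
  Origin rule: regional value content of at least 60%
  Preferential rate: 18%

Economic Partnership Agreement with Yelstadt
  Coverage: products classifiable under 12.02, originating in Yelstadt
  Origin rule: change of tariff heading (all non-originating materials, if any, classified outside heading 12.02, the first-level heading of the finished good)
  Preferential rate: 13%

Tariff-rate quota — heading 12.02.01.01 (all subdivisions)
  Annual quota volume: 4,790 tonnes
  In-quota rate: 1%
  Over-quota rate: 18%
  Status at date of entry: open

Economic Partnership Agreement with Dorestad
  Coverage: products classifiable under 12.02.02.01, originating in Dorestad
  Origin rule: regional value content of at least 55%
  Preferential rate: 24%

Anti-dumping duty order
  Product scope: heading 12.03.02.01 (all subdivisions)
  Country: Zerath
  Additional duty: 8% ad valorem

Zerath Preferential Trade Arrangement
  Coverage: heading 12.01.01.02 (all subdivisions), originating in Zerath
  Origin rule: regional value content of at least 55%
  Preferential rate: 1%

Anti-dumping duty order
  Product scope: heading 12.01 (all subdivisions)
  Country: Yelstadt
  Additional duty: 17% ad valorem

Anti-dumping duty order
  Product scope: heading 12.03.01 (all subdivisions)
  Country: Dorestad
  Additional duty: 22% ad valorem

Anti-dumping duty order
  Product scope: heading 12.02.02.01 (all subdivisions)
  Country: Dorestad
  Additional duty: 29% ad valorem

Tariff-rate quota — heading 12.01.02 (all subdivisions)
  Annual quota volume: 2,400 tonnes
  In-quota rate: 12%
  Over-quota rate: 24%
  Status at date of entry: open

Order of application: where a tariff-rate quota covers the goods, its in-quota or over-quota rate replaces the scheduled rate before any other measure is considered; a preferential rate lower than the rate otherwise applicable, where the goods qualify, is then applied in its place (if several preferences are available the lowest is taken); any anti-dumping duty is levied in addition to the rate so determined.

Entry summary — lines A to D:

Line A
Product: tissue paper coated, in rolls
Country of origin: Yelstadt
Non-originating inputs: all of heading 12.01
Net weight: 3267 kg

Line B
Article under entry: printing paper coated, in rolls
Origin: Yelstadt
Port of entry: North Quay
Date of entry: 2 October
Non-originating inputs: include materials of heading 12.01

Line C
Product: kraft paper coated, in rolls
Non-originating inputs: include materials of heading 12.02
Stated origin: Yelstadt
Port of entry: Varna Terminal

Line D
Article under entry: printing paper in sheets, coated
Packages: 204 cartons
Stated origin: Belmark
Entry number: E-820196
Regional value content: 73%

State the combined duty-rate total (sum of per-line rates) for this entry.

89%

Line A: tissue paper → 12.03; coated → 12.03.01; in rolls → 12.03.01.01. Scheduled 31%. Yelstadt agreement on 12.02: 12.03.01.01 not covered. → 31%.
Line B: printing paper → 12.01; coated → 12.01.02; in rolls → 12.01.02.02. Scheduled 38%. quota on 12.01.02 open → in-quota 12%; Yelstadt agreement on 12.02: 12.01.02.02 not covered; anti-dumping (Yelstadt, 12.01): +17%; total 12% + 17% = 29%. → 29%.
Line C: kraft paper → 12.02; coated → 12.02.01; in rolls → 12.02.01.02. Scheduled 17%. Yelstadt agreement on 12.02: CTH not met. → 17%.
Line D: printing paper → 12.01; coated → 12.01.02; in sheets → 12.01.02.01. Scheduled 4%. quota on 12.01.02 open → in-quota 12%; Belmark agreement on 12.01.01.02: 12.01.02.01 not covered. → 12%.
Sum: 31% + 29% + 17% + 12% = 89%.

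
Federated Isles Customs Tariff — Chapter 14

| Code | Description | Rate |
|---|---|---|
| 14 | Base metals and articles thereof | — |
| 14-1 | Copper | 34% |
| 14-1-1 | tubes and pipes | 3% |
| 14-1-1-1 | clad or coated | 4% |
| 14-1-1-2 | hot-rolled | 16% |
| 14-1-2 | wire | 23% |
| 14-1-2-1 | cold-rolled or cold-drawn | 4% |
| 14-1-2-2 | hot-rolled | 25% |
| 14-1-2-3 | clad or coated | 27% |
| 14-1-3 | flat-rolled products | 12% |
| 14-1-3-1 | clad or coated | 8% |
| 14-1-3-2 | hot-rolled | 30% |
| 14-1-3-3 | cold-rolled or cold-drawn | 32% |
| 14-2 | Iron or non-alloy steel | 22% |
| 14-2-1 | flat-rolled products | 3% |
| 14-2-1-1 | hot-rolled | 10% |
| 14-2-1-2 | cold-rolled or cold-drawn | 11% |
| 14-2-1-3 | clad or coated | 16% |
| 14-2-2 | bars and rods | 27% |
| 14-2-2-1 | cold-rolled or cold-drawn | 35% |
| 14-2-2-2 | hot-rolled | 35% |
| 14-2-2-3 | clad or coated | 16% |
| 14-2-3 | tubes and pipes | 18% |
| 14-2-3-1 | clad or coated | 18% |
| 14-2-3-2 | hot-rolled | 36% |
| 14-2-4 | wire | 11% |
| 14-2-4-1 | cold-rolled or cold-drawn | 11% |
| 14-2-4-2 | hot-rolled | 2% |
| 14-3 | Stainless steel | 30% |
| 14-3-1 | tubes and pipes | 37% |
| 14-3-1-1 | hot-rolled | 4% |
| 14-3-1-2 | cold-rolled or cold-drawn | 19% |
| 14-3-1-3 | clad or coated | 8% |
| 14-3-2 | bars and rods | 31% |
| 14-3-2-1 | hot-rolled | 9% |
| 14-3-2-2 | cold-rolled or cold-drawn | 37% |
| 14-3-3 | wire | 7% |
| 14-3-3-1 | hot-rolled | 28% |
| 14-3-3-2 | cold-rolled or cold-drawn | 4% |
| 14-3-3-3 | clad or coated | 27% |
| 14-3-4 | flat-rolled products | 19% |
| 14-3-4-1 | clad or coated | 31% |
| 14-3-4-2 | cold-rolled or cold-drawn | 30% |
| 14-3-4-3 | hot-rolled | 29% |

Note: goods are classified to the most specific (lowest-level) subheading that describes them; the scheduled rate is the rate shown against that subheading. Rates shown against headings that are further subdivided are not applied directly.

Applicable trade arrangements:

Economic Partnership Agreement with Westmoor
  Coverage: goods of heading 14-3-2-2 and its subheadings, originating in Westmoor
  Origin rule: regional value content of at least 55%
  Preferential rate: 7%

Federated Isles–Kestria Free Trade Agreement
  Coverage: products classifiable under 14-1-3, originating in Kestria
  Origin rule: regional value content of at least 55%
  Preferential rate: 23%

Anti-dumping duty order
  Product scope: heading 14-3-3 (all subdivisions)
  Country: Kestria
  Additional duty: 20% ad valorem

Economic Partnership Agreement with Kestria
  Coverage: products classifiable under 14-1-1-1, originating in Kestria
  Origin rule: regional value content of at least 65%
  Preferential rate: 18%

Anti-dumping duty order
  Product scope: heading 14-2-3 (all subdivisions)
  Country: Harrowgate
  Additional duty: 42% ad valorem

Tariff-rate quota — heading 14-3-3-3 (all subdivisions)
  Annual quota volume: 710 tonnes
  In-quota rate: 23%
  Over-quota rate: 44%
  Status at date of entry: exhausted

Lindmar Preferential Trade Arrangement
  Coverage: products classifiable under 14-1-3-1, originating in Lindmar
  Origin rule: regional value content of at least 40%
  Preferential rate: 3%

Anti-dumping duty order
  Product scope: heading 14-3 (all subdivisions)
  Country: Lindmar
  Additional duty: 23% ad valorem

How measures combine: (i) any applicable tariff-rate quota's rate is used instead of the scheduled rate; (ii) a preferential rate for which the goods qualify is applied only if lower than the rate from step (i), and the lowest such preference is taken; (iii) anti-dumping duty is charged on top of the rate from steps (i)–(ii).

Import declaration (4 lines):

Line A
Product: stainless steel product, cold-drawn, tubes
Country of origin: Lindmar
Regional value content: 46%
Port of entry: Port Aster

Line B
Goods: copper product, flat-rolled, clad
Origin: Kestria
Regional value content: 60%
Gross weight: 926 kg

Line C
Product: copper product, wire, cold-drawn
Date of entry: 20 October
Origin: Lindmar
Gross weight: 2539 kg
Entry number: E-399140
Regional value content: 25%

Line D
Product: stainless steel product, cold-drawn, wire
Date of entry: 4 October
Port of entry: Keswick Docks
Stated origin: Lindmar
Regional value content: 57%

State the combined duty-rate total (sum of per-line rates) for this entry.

81%

Line A: stainless steel → 14-3; tubes → 14-3-1; cold-drawn → 14-3-1-2. Scheduled 19%. Lindmar agreement on 14-1-3-1: 14-3-1-2 not covered; anti-dumping (Lindmar, 14-3): +23%; total 19% + 23% = 42%. → 42%.
Line B: copper → 14-1; flat-rolled → 14-1-3; clad → 14-1-3-1. Scheduled 8%. Kestria agreement on 14-1-3: RVC ≥ 55% → 23% available; Kestria agreement on 14-1-1-1: 14-1-3-1 not covered; preference 23% not lower than 8% → no reduction. → 8%.
Line C: copper → 14-1; wire → 14-1-2; cold-drawn → 14-1-2-1. Scheduled 4%. Lindmar agreement on 14-1-3-1: 14-1-2-1 not covered. → 4%.
Line D: stainless steel → 14-3; wire → 14-3-3; cold-drawn → 14-3-3-2. Scheduled 4%. Lindmar agreement on 14-1-3-1: 14-3-3-2 not covered; anti-dumping (Lindmar, 14-3): +23%; total 4% + 23% = 27%. → 27%.
Sum: 42% + 8% + 4% + 27% = 81%.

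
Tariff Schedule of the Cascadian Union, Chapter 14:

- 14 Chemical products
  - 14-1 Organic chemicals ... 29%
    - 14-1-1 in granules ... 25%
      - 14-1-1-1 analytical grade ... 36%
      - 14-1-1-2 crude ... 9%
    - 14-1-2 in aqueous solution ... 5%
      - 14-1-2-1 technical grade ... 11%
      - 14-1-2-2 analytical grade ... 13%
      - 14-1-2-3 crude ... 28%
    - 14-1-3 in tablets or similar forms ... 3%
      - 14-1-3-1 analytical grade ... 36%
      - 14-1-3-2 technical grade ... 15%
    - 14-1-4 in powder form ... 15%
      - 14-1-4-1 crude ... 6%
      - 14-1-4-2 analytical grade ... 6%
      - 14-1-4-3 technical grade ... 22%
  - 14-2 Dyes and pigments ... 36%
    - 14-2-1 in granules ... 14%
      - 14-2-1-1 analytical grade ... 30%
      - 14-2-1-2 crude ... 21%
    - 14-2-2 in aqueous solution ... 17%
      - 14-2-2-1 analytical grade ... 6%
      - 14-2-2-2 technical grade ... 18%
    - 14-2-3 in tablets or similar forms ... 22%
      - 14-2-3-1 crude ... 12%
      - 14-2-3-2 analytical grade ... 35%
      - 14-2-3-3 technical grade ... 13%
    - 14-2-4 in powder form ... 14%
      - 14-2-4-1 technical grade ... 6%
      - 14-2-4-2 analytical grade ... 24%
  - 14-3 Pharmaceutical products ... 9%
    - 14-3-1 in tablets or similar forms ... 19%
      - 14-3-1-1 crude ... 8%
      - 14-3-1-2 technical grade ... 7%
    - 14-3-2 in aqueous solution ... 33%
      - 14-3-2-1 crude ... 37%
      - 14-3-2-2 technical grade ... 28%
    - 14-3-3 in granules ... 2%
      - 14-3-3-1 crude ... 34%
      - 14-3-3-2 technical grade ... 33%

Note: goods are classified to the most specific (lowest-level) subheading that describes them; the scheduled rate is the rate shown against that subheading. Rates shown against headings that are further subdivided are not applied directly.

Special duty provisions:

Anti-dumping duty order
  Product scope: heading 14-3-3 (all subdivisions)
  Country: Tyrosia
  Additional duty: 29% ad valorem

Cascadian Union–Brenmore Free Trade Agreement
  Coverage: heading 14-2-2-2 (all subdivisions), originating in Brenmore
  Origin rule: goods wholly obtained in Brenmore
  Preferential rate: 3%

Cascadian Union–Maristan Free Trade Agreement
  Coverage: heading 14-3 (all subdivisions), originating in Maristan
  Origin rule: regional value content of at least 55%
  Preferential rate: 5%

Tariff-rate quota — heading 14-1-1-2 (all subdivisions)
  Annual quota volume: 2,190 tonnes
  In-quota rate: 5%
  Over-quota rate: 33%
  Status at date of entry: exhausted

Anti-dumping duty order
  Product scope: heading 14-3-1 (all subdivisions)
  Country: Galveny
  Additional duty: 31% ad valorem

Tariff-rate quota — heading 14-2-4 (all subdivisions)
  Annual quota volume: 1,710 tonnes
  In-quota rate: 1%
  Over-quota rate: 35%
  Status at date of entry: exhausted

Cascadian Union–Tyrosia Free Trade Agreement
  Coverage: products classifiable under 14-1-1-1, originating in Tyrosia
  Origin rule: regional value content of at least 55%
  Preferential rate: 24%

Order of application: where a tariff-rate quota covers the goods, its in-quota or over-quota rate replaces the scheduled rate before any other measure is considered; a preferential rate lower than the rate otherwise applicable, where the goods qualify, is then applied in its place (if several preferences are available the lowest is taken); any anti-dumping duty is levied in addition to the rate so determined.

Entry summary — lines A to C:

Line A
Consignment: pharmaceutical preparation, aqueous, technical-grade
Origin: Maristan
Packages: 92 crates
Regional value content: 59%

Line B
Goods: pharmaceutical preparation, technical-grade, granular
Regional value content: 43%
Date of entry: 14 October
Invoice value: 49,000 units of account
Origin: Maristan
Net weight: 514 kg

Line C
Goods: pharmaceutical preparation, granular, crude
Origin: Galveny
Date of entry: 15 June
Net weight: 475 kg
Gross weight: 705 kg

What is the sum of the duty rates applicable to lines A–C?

72%

Line A: pharmaceutical → 14-3; aqueous → 14-3-2; technical-grade → 14-3-2-2. Scheduled 28%. Maristan agreement on 14-3: RVC ≥ 55% → 5% available; preferential 5%. → 5%.
Line B: pharmaceutical → 14-3; granular → 14-3-3; technical-grade → 14-3-3-2. Scheduled 33%. Maristan agreement on 14-3: RVC < 55%. → 33%.
Line C: pharmaceutical → 14-3; granular → 14-3-3; crude → 14-3-3-1. Scheduled 34%. No special measure applies. → 34%.
Sum: 5% + 33% + 34% = 72%.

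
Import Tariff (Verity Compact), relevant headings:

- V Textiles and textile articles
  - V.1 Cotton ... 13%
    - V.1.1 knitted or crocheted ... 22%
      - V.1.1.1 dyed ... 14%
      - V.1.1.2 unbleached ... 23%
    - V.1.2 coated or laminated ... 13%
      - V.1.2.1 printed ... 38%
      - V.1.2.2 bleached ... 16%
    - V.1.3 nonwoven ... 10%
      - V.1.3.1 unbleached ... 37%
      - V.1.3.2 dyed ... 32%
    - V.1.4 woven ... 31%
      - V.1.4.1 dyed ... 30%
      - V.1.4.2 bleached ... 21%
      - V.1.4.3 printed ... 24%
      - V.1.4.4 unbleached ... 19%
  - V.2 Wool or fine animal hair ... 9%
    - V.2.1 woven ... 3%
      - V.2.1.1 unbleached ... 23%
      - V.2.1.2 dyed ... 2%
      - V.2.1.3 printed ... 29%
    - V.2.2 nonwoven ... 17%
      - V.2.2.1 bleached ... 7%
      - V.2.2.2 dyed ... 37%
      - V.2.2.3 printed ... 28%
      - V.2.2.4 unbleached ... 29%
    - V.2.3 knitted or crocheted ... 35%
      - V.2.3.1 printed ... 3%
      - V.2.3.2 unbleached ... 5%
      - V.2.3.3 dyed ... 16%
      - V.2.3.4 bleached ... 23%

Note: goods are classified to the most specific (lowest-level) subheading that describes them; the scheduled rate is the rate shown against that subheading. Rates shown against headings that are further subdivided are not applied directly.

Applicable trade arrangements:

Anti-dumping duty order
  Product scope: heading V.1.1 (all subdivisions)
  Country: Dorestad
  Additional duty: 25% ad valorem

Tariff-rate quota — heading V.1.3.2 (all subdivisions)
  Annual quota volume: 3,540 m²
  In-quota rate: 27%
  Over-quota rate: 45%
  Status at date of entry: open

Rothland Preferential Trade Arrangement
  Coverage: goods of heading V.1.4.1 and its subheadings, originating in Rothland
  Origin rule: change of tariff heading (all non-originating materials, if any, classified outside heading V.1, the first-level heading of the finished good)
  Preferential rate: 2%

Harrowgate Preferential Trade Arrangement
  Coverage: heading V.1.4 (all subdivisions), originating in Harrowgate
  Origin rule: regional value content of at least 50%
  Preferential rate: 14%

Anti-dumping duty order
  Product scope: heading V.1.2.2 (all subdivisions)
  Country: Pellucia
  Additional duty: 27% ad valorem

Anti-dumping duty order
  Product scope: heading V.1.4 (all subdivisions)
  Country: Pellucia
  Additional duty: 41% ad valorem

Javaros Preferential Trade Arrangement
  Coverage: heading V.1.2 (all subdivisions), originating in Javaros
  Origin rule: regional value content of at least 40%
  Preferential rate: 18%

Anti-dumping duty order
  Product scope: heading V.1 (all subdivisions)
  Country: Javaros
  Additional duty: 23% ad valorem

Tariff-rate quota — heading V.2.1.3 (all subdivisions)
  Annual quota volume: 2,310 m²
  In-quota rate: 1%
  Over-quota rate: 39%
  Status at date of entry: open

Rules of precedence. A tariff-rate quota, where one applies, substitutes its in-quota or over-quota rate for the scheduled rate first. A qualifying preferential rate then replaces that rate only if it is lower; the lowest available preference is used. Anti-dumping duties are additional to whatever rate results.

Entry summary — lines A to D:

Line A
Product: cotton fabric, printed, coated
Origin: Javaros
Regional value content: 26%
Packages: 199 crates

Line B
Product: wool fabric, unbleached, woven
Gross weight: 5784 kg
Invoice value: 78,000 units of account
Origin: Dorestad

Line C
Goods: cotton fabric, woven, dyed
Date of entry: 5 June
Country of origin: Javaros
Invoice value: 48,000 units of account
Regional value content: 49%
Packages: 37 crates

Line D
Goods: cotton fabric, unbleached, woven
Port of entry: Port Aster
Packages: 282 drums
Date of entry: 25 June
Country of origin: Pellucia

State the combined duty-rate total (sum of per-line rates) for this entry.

197%

Line A: cotton → V.1; coated → V.1.2; printed → V.1.2.1. Scheduled 38%. Javaros agreement on V.1.2: RVC < 40%; anti-dumping (Javaros, V.1): +23%; total 38% + 23% = 61%. → 61%.
Line B: wool → V.2; woven → V.2.1; unbleached → V.2.1.1. Scheduled 23%. No special measure applies. → 23%.
Line C: cotton → V.1; woven → V.1.4; dyed → V.1.4.1. Scheduled 30%. Javaros agreement on V.1.2: V.1.4.1 not covered; anti-dumping (Javaros, V.1): +23%; total 30% + 23% = 53%. → 53%.
Line D: cotton → V.1; woven → V.1.4; unbleached → V.1.4.4. Scheduled 19%. anti-dumping (Pellucia, V.1.4): +41%; total 19% + 41% = 60%. → 60%.
Sum: 61% + 23% + 53% + 60% = 197%.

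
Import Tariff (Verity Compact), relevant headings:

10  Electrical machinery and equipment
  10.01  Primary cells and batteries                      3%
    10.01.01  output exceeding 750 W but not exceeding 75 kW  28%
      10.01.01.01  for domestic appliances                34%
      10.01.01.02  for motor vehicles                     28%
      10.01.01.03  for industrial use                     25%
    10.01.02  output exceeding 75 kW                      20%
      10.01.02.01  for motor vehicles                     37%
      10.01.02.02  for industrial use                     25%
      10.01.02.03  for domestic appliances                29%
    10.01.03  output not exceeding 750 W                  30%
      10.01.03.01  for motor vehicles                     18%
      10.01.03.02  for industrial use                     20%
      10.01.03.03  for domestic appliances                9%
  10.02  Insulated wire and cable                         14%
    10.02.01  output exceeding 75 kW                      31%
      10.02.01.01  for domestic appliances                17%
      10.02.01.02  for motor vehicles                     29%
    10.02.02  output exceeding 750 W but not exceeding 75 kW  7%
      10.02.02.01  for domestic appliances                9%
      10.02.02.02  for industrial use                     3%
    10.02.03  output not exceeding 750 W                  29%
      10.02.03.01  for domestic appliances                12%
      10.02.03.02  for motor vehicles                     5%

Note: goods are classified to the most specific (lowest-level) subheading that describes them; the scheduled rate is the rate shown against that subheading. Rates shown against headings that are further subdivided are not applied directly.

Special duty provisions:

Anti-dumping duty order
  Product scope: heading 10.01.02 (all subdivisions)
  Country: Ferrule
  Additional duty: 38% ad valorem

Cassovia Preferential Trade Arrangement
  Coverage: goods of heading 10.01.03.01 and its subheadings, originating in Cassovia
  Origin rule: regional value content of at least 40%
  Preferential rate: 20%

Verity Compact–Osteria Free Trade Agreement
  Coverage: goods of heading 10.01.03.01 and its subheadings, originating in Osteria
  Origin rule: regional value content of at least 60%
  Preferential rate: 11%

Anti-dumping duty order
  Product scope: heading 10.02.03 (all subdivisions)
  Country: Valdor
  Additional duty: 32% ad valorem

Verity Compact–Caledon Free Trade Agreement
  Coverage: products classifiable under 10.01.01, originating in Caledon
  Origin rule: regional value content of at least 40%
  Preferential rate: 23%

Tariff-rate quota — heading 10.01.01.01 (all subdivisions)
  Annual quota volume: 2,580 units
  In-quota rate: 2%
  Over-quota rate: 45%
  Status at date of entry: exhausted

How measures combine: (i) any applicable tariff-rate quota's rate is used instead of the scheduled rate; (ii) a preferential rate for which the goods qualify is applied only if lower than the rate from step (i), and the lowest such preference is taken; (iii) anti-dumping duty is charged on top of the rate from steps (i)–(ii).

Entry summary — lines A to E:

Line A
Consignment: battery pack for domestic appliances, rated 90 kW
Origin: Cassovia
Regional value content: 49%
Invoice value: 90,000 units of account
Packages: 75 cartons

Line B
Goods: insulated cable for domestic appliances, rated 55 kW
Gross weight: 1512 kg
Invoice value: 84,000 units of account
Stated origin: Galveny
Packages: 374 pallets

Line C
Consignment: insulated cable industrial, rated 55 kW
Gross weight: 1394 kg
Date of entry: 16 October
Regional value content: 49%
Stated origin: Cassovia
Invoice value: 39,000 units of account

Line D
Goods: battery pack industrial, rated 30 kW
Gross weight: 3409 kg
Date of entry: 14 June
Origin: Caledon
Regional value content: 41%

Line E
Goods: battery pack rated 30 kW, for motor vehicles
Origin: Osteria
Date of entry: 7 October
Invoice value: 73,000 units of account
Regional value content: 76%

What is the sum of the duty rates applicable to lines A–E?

Line A: battery pack → 10.01; rated 90 kW → 10.01.02; for domestic appliances → 10.01.02.03. Scheduled 29%. Cassovia agreement on 10.01.03.01: 10.01.02.03 not covered. → 29%.
Line B: insulated cable → 10.02; rated 55 kW → 10.02.02; for domestic appliances → 10.02.02.01. Scheduled 9%. No special measure applies. → 9%.
Line C: insulated cable → 10.02; rated 55 kW → 10.02.02; industrial → 10.02.02.02. Scheduled 3%. Cassovia agreement on 10.01.03.01: 10.02.02.02 not covered. → 3%.
Line D: battery pack → 10.01; rated 30 kW → 10.01.01; industrial → 10.01.01.03. Scheduled 25%. Caledon agreement on 10.01.01: RVC ≥ 40% → 23% available; preferential 23%. → 23%.
Line E: battery pack → 10.01; rated 30 kW → 10.01.01; for motor vehicles → 10.01.01.02. Scheduled 28%. Osteria agreement on 10.01.03.01: 10.01.01.02 not covered. → 28%.
Sum: 29% + 9% + 3% + 23% + 28% = 92%.

92%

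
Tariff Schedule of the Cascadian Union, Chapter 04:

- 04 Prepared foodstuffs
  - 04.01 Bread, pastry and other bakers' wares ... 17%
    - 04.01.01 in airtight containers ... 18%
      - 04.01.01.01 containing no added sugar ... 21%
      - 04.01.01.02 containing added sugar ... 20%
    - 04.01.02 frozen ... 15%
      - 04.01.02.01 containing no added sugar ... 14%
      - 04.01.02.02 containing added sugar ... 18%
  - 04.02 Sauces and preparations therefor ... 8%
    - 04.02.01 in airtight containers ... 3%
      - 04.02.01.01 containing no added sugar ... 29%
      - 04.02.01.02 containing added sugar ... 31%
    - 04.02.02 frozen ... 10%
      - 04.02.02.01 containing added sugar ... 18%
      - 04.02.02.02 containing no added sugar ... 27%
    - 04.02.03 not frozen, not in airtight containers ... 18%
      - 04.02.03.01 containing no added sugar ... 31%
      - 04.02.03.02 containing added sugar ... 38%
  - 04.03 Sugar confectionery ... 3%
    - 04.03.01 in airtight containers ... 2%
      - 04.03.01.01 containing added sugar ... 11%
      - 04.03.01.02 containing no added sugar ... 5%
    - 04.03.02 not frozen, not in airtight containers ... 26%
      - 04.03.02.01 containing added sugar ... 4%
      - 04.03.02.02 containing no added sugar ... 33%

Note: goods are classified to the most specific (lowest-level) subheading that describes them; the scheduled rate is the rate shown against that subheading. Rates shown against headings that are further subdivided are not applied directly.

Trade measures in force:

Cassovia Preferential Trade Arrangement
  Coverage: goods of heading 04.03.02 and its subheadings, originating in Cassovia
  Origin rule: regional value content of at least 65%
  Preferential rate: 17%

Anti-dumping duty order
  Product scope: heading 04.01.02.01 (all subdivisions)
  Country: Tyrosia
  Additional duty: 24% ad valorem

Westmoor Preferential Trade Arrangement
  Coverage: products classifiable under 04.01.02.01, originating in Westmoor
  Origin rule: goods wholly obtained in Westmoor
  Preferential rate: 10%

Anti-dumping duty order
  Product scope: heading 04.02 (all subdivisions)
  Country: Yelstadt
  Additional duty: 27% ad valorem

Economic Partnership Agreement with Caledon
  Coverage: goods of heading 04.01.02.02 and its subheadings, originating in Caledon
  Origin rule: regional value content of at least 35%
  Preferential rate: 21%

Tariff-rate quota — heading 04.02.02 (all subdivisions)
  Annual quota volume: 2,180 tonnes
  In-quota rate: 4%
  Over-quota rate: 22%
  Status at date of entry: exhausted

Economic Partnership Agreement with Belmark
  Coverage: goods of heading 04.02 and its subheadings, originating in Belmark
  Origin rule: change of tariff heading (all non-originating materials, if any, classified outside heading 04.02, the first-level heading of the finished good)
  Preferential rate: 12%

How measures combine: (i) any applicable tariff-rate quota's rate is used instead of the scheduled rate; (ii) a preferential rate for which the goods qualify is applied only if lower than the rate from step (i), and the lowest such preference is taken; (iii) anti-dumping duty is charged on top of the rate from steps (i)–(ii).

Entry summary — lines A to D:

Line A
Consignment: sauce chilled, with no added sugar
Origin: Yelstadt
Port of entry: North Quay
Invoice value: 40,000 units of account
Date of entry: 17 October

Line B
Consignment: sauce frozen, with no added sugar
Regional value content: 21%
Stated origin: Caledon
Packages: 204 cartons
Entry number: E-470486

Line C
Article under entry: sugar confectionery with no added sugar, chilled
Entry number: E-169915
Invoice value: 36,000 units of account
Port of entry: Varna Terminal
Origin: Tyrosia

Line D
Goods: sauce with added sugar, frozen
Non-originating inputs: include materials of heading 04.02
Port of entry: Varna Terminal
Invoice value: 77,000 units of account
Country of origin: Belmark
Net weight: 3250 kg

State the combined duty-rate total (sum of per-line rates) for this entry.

Line A: sauce → 04.02; chilled → 04.02.03; with no added sugar → 04.02.03.01. Scheduled 31%. anti-dumping (Yelstadt, 04.02): +27%; total 31% + 27% = 58%. → 58%.
Line B: sauce → 04.02; frozen → 04.02.02; with no added sugar → 04.02.02.02. Scheduled 27%. quota on 04.02.02 exhausted → over-quota 22%; Caledon agreement on 04.01.02.02: 04.02.02.02 not covered. → 22%.
Line C: sugar confectionery → 04.03; chilled → 04.03.02; with no added sugar → 04.03.02.02. Scheduled 33%. No special measure applies. → 33%.
Line D: sauce → 04.02; frozen → 04.02.02; with added sugar → 04.02.02.01. Scheduled 18%. quota on 04.02.02 exhausted → over-quota 22%; Belmark agreement on 04.02: CTH not met. → 22%.
Sum: 58% + 22% + 33% + 22% = 135%.

135%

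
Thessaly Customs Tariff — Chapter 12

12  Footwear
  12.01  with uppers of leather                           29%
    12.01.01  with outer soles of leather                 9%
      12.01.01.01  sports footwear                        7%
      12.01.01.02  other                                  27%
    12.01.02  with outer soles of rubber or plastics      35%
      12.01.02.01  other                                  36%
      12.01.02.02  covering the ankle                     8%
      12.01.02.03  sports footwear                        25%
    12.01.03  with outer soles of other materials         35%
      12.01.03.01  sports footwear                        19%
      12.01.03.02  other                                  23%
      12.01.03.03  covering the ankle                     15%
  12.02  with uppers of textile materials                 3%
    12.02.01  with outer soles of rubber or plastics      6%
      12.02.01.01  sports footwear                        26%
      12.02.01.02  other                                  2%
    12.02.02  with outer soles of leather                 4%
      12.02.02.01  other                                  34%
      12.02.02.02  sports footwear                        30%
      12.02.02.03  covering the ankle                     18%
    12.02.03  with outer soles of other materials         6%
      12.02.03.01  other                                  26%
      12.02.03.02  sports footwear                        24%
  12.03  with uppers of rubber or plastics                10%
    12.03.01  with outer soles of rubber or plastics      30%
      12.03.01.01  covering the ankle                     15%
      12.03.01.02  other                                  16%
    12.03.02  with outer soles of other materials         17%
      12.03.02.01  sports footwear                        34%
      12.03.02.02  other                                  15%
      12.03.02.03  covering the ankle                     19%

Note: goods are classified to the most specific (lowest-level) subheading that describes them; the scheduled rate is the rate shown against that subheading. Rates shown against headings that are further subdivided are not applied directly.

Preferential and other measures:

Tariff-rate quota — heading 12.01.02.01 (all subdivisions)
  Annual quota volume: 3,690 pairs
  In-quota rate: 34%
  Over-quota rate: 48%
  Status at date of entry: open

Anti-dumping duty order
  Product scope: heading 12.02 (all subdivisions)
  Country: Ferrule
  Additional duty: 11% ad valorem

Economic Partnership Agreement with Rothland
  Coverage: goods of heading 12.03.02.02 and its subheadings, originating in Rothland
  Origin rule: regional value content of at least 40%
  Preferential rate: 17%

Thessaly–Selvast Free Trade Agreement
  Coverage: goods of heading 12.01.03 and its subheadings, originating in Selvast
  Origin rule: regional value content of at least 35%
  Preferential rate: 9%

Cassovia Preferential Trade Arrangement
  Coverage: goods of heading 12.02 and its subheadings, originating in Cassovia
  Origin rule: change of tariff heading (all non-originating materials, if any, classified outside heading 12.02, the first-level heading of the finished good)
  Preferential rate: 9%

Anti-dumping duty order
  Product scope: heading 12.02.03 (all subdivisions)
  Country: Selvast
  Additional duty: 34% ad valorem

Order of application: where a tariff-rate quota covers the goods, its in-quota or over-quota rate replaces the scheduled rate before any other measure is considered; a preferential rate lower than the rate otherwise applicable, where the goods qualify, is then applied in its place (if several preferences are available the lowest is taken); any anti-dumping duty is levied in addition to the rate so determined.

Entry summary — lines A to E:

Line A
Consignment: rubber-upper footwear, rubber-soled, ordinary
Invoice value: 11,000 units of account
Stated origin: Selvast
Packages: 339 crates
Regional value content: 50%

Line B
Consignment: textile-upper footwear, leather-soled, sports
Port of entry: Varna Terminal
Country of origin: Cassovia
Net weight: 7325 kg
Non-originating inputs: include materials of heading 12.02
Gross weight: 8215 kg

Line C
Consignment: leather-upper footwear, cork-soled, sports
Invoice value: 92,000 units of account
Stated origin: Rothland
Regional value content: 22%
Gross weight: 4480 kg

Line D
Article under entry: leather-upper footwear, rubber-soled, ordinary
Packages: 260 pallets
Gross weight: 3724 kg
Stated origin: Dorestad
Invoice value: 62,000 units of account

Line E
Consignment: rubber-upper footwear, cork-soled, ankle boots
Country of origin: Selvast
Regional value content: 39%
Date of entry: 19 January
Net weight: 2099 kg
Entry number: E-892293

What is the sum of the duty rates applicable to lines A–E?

Line A: rubber-upper → 12.03; rubber-soled → 12.03.01; ordinary → 12.03.01.02. Scheduled 16%. Selvast agreement on 12.01.03: 12.03.01.02 not covered. → 16%.
Line B: textile-upper → 12.02; leather-soled → 12.02.02; sports → 12.02.02.02. Scheduled 30%. Cassovia agreement on 12.02: CTH not met. → 30%.
Line C: leather-upper → 12.01; cork-soled → 12.01.03; sports → 12.01.03.01. Scheduled 19%. Rothland agreement on 12.03.02.02: 12.01.03.01 not covered. → 19%.
Line D: leather-upper → 12.01; rubber-soled → 12.01.02; ordinary → 12.01.02.01. Scheduled 36%. quota on 12.01.02.01 open → in-quota 34%. → 34%.
Line E: rubber-upper → 12.03; cork-soled → 12.03.02; ankle boots → 12.03.02.03. Scheduled 19%. Selvast agreement on 12.01.03: 12.03.02.03 not covered. → 19%.
Sum: 16% + 30% + 19% + 34% + 19% = 118%.

118%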